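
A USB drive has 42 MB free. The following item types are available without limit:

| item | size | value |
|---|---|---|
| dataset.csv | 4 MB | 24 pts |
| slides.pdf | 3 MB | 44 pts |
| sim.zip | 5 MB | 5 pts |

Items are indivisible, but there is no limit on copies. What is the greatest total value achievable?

Best value-per-unit is slides.pdf at 44/3, and filling with it alone uses size 14×3=42. No mix of the others beats 14×44 = 616.

616 pts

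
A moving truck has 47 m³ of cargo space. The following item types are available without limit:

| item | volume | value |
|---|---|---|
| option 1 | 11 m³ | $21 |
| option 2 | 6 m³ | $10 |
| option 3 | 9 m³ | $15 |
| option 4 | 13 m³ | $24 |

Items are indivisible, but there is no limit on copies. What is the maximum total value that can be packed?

Best value-per-unit is option 1 at 21/11; filling with it alone gives 4×21 = 84.
Optimal mix: 3×option 1 + 1×option 4 → volume 46, value 87.

$87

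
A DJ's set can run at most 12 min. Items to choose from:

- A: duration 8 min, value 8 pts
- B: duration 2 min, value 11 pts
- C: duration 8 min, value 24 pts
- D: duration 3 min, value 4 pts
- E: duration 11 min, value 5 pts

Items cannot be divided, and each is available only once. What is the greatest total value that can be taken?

Check high-value combinations within 12 min:
- B+C: duration 2+8=10, value 11+24=35
- C+D: duration 8+3=11, value 24+4=28
- C: duration 8, value 24
- A+B: duration 8+2=10, value 8+11=19
- B+D: duration 2+3=5, value 11+4=15
Best: 35 pts.

35 pts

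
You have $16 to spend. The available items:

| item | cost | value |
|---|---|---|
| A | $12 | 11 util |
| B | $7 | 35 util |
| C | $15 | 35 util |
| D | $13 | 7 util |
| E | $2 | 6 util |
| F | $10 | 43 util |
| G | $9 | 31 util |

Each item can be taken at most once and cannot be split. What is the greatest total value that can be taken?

66 util

Check high-value combinations within $16:
- B+G: cost 7+9=16, value 35+31=66
- E+F: cost 2+10=12, value 6+43=49
- F: cost 10, value 43
Best: 66 util.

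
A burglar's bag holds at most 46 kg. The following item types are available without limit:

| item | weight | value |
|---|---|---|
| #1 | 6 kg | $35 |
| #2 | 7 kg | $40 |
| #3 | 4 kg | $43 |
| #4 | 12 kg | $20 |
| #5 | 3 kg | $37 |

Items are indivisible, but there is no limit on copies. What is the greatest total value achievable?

$561

Best value-per-unit is #5 at 37/3; filling with it alone gives 15×37 = 555.
Optimal mix: 1×#3 + 14×#5 → weight 46, value 561.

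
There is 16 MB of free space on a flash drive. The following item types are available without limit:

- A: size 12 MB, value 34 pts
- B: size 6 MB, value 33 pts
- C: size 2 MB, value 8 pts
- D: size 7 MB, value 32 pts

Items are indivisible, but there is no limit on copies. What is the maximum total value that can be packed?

82 pts

Best value-per-unit is B at 33/6; filling with it alone gives 2×33 = 66.
Optimal mix: 2×B + 2×C → size 16, value 82.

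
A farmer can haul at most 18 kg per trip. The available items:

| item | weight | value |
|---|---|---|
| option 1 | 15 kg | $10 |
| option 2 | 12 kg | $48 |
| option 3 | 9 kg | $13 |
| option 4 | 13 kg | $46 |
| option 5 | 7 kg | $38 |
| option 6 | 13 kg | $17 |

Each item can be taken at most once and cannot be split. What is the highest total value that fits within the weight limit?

Check high-value combinations within 18 kg:
- option 3+option 5: weight 9+7=16, value 13+38=51
- option 2: weight 12, value 48
- option 4: weight 13, value 46
- option 5: weight 7, value 38
Best: $51.

$51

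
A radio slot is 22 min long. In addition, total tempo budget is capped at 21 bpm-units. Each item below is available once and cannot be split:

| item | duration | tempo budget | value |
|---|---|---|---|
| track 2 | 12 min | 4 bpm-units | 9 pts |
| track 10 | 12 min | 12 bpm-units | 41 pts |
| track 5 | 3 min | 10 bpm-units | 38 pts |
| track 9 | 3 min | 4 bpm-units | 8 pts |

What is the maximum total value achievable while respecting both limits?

Feasible sets respecting both limits:
- track 2+track 5+track 9: duration 18, tempo budget 18, value 55
- track 10+track 9: duration 15, tempo budget 16, value 49
- track 2+track 5: duration 15, tempo budget 14, value 47
Best: 55 pts.

55 pts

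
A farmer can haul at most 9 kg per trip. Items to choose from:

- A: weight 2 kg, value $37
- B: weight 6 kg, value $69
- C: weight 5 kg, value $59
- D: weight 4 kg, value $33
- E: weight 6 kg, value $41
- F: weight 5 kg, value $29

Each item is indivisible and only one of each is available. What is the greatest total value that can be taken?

Check high-value combinations within 9 kg:
- A+B: weight 2+6=8, value 37+69=106
- A+C: weight 2+5=7, value 37+59=96
- C+D: weight 5+4=9, value 59+33=92
Best: $106.

$106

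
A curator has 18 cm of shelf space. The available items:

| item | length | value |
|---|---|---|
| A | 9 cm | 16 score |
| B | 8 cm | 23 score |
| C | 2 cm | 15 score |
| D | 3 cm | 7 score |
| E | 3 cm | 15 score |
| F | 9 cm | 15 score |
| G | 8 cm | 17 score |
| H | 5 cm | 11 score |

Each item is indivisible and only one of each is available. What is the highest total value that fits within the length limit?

64 score

This is a 0/1 knapsack; check combinations near the capacity.
- B+C+E+H: length 8+2+3+5=18, value 23+15+15+11=64
- B+C+D+E: length 8+2+3+3=16, value 23+15+7+15=60
- C+E+G+H: length 2+3+8+5=18, value 15+15+17+11=58
- B+C+D+H: length 8+2+3+5=18, value 23+15+7+11=56
Best: 64 score.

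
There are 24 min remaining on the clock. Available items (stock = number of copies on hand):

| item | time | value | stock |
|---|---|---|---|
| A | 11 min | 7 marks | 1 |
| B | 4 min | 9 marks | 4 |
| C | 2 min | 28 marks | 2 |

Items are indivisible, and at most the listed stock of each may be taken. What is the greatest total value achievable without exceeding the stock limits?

Best selections within time 24 and stock limits:
- 4×B + 2×C: time 20, value 92
- 3×B + 2×C: time 16, value 83
- 1×A + 2×B + 2×C: time 23, value 81
- 2×B + 2×C: time 12, value 74
Best: 92 marks.

92 marks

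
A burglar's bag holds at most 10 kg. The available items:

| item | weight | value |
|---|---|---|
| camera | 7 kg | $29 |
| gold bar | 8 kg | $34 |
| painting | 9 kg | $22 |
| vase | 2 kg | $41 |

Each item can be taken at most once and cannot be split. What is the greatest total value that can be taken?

Check high-value combinations within 10 kg:
- gold bar+vase: weight 8+2=10, value 34+41=75
- camera+vase: weight 7+2=9, value 29+41=70
- vase: weight 2, value 41
Best: $75.

$75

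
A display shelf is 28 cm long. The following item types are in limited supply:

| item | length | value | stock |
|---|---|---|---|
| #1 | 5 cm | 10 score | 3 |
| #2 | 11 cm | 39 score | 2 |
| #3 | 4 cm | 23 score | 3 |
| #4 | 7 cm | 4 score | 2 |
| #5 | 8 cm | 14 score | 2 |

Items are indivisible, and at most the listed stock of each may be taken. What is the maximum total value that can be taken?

Top feasible selections:
- 1×#1 + 1×#2 + 3×#3: length 28, value 118
- 1×#2 + 3×#3: length 23, value 108
- 2×#2 + 1×#3: length 26, value 101
- 1×#2 + 2×#3 + 1×#5: length 27, value 99
Best: 118 score.

118 score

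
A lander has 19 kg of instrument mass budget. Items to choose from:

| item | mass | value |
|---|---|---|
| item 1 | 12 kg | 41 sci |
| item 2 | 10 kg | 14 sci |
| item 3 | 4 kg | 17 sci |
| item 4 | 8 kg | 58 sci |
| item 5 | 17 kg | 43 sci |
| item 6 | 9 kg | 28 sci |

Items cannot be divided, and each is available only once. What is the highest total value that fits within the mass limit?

This is a 0/1 knapsack; check combinations near the capacity.
- item 4+item 6: mass 8+9=17, value 58+28=86
- item 3+item 4: mass 4+8=12, value 17+58=75
- item 2+item 4: mass 10+8=18, value 14+58=72
Best: 86 sci.

86 sci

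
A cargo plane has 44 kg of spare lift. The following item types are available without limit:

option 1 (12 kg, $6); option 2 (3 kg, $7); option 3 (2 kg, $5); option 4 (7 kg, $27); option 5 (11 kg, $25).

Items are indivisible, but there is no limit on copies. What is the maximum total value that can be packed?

$167

Best value-per-unit is option 4 at 27/7; filling with it alone gives 6×27 = 162.
Optimal mix: 1×option 3 + 6×option 4 → weight 44, value 167.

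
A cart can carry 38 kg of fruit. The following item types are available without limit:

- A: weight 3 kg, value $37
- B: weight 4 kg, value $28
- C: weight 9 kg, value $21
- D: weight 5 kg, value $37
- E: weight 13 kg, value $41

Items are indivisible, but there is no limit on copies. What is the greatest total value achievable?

$444

Best value-per-unit is A at 37/3, and filling with it alone uses weight 12×3=36. No mix of the others beats 12×37 = 444.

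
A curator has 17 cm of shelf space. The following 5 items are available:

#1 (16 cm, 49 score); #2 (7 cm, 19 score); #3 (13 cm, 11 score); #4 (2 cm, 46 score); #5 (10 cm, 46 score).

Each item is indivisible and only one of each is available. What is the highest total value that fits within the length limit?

Check high-value combinations within 17 cm:
- #4+#5: length 2+10=12, value 46+46=92
- #2+#4: length 7+2=9, value 19+46=65
- #2+#5: length 7+10=17, value 19+46=65
Best: 92 score.

92 score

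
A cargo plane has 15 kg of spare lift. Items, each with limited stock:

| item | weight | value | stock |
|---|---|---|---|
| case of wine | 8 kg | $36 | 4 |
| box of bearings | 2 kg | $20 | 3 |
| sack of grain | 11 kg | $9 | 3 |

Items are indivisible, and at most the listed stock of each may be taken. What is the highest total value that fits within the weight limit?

$96

Best selections within weight 15 and stock limits:
- 1×case of wine + 3×box of bearings: weight 14, value 96
- 1×case of wine + 2×box of bearings: weight 12, value 76
Best: $96.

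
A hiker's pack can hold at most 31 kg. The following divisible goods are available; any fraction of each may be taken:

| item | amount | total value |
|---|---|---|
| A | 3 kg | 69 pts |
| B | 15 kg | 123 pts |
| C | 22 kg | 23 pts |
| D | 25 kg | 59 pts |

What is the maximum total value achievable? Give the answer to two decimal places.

222.68

Take in order of value per unit:
- A (69/3 per unit): all 3 → value 69, running total 69.00
- B (123/15 per unit): all 15 → value 123, running total 192.00
- D (59/25 per unit): 13 of 25 → value 13×59/25 = 30.6800, running total 222.68
Total 222.68.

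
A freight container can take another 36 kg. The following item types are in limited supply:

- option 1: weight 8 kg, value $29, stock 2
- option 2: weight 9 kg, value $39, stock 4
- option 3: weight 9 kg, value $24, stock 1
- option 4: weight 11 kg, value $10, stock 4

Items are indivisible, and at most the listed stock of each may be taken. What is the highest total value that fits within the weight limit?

$156

Top feasible selections:
- 4×option 2: weight 36, value 156
- 1×option 1 + 3×option 2: weight 35, value 146
- 3×option 2 + 1×option 3: weight 36, value 141
Best: $156.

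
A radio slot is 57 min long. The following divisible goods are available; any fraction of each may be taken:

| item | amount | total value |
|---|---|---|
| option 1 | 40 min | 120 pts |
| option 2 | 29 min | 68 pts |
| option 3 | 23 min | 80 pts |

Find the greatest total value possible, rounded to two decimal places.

Take in order of value per unit:
- option 3 (80/23 per unit): all 23 → value 80, running total 80.00
- option 1 (120/40 per unit): 34 of 40 → value 34×120/40 = 102.0000, running total 182.00
Total 182.00.

182.00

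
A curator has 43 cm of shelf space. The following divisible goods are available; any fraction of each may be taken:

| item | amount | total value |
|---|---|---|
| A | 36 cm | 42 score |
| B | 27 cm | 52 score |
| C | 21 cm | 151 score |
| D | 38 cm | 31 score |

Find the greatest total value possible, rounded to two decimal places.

193.37

Take in order of value per unit:
- C (151/21 per unit): all 21 → value 151, running total 151.00
- B (52/27 per unit): 22 of 27 → value 22×52/27 = 42.3704, running total 193.37
Total 193.37.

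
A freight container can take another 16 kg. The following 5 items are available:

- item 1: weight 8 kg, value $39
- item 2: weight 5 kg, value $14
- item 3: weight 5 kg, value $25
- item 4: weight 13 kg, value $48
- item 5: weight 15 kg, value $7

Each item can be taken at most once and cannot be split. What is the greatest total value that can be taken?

Check high-value combinations within 16 kg:
- item 1+item 3: weight 8+5=13, value 39+25=64
- item 1+item 2: weight 8+5=13, value 39+14=53
- item 4: weight 13, value 48
- item 1: weight 8, value 39
- item 2+item 3: weight 5+5=10, value 14+25=39
Best: $64.

$64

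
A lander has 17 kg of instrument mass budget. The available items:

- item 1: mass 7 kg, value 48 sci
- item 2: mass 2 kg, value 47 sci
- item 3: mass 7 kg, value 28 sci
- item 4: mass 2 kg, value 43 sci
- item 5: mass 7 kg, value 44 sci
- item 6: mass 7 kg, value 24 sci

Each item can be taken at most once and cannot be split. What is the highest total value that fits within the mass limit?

Check high-value combinations within 17 kg:
- item 1+item 2+item 5: mass 7+2+7=16, value 48+47+44=139
- item 1+item 2+item 4: mass 7+2+2=11, value 48+47+43=138
- item 1+item 4+item 5: mass 7+2+7=16, value 48+43+44=135
- item 2+item 4+item 5: mass 2+2+7=11, value 47+43+44=134
- item 1+item 2+item 3: mass 7+2+7=16, value 48+47+28=123
Best: 139 sci.

139 sci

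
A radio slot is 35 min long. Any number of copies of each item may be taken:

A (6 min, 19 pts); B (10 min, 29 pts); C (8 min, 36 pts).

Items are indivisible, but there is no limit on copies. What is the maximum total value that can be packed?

Best value-per-unit is C at 36/8, and filling with it alone uses duration 4×8=32. No mix of the others beats 4×36 = 144.

144 pts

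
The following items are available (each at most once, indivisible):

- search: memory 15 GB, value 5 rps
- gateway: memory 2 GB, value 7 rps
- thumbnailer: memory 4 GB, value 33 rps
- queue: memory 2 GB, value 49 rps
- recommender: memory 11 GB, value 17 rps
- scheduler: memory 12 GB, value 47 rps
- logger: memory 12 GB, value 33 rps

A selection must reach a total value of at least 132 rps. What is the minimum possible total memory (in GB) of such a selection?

20

Subsets with value ≥ 132, sorted by total memory:
- gateway+thumbnailer+queue+scheduler: memory 20, value 136
- gateway+queue+scheduler+logger: memory 28, value 136
Minimum memory: 20 GB.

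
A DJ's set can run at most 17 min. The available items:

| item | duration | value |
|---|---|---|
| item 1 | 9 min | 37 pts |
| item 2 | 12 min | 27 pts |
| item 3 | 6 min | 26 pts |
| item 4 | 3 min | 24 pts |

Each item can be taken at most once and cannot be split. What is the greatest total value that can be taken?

63 pts

Check high-value combinations within 17 min:
- item 1+item 3: duration 9+6=15, value 37+26=63
- item 1+item 4: duration 9+3=12, value 37+24=61
- item 2+item 4: duration 12+3=15, value 27+24=51
- item 3+item 4: duration 6+3=9, value 26+24=50
Best: 63 pts.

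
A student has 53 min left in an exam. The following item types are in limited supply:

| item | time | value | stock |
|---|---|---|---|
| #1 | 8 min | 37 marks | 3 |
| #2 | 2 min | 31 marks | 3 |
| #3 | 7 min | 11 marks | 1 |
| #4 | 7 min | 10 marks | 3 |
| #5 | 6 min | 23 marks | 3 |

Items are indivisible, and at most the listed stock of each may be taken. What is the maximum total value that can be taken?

Top feasible selections:
- 3×#1 + 3×#2 + 3×#5: time 48, value 273
- 3×#1 + 3×#2 + 1×#3 + 2×#5: time 49, value 261
- 3×#1 + 3×#2 + 1×#4 + 2×#5: time 49, value 260
- 3×#1 + 2×#2 + 1×#3 + 3×#5: time 53, value 253
Best: 273 marks.

273 marks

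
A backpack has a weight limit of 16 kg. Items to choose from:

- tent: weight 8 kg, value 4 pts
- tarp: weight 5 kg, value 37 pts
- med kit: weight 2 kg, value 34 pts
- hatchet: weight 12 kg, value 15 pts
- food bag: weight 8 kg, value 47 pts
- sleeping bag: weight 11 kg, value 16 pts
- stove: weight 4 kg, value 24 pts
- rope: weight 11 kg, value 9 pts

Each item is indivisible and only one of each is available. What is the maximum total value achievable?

118 pts

Check high-value combinations within 16 kg:
- tarp+med kit+food bag: weight 5+2+8=15, value 37+34+47=118
- med kit+food bag+stove: weight 2+8+4=14, value 34+47+24=105
- tarp+med kit+stove: weight 5+2+4=11, value 37+34+24=95
Best: 118 pts.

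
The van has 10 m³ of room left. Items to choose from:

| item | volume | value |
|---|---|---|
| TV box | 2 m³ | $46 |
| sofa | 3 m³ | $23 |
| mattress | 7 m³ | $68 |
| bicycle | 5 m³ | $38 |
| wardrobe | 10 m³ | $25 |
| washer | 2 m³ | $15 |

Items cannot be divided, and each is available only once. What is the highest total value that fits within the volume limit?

Check high-value combinations within 10 m³:
- TV box+mattress: volume 2+7=9, value 46+68=114
- TV box+sofa+bicycle: volume 2+3+5=10, value 46+23+38=107
- TV box+bicycle+washer: volume 2+5+2=9, value 46+38+15=99
- sofa+mattress: volume 3+7=10, value 23+68=91
Best: $114.

$114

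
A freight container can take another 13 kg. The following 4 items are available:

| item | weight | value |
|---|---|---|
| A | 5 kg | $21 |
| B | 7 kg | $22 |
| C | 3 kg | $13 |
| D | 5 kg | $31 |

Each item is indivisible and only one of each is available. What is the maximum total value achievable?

$65

Check high-value combinations within 13 kg:
- A+C+D: weight 5+3+5=13, value 21+13+31=65
- B+D: weight 7+5=12, value 22+31=53
- A+D: weight 5+5=10, value 21+31=52
Best: $65.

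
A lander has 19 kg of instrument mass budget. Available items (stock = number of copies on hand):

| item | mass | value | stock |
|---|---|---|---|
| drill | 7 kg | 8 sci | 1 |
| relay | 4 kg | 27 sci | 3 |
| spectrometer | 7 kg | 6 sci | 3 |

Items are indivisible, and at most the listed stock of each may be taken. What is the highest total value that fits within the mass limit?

Top feasible selections:
- 1×drill + 3×relay: mass 19, value 89
- 3×relay + 1×spectrometer: mass 19, value 87
- 3×relay: mass 12, value 81
- 1×drill + 2×relay: mass 15, value 62
Best: 89 sci.

89 sci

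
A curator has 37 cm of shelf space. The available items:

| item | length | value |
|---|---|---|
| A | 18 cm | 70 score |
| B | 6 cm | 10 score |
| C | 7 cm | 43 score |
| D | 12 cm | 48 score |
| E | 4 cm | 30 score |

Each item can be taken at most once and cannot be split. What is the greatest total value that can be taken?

161 score

Check high-value combinations within 37 cm:
- A+C+D: length 18+7+12=37, value 70+43+48=161
- A+B+C+E: length 18+6+7+4=35, value 70+10+43+30=153
- A+D+E: length 18+12+4=34, value 70+48+30=148
Best: 161 score.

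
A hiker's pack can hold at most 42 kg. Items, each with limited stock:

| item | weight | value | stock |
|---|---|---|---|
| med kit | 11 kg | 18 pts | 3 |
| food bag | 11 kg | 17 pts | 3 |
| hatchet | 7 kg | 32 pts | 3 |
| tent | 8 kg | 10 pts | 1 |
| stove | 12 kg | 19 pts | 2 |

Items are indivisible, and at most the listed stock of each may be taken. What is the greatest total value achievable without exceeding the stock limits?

Top feasible selections:
- 3×hatchet + 1×tent + 1×stove: weight 41, value 125
- 1×med kit + 3×hatchet + 1×tent: weight 40, value 124
Best: 125 pts.

125 pts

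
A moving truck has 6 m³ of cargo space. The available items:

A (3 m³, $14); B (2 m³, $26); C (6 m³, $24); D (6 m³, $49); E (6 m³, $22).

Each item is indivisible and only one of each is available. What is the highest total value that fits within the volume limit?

$49

Check high-value combinations within 6 m³:
- D: volume 6, value 49
- A+B: volume 3+2=5, value 14+26=40
- B: volume 2, value 26
- C: volume 6, value 24
Best: $49.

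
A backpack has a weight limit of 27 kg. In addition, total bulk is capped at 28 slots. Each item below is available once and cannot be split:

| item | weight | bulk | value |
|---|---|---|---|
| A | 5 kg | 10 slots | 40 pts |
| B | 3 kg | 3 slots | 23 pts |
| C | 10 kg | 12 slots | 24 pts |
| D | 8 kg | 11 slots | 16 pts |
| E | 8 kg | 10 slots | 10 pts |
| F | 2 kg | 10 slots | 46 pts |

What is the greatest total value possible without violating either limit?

109 pts

Feasible sets respecting both limits:
- A+B+F: weight 10, bulk 23, value 109
- B+C+F: weight 15, bulk 25, value 93
- A+B+C: weight 18, bulk 25, value 87
Best: 109 pts.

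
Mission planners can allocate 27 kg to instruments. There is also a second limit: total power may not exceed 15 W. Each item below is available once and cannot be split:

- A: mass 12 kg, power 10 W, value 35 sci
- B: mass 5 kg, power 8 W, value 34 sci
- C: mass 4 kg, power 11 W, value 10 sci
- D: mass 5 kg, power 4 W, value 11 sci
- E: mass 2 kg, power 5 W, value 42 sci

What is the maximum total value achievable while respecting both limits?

77 sci

Feasible sets respecting both limits:
- A+E: mass 14, power 15, value 77
- B+E: mass 7, power 13, value 76
- D+E: mass 7, power 9, value 53
- A+D: mass 17, power 14, value 46
Best: 77 sci.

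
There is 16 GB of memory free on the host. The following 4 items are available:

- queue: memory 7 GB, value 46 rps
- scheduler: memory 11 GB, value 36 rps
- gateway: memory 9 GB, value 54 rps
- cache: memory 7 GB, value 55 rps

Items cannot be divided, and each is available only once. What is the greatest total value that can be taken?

Check high-value combinations within 16 GB:
- gateway+cache: memory 9+7=16, value 54+55=109
- queue+cache: memory 7+7=14, value 46+55=101
- queue+gateway: memory 7+9=16, value 46+54=100
- cache: memory 7, value 55
- gateway: memory 9, value 54
Best: 109 rps.

109 rps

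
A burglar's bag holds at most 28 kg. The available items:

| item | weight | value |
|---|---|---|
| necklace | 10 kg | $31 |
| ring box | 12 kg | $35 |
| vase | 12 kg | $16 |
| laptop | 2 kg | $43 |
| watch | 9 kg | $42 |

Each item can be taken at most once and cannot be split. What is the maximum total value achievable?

This is a 0/1 knapsack; check combinations near the capacity.
- ring box+laptop+watch: weight 12+2+9=23, value 35+43+42=120
- necklace+laptop+watch: weight 10+2+9=21, value 31+43+42=116
- necklace+ring box+laptop: weight 10+12+2=24, value 31+35+43=109
- vase+laptop+watch: weight 12+2+9=23, value 16+43+42=101
Best: $120.

$120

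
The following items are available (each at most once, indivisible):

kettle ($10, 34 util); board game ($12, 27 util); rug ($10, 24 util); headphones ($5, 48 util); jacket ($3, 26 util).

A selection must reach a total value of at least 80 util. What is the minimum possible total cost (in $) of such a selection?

15

Subsets with value ≥ 80, sorted by total cost:
- kettle+headphones: cost 15, value 82
- kettle+headphones+jacket: cost 18, value 108
- rug+headphones+jacket: cost 18, value 98
Minimum cost: 15 $.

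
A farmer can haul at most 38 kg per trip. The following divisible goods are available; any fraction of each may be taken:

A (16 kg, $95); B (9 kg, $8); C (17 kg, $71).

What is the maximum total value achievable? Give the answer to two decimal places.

Take in order of value per unit:
- A (95/16 per unit): all 16 → value 95, running total 95.00
- C (71/17 per unit): all 17 → value 71, running total 166.00
- B (8/9 per unit): 5 of 9 → value 5×8/9 = 4.4444, running total 170.44
Total 170.44.

170.44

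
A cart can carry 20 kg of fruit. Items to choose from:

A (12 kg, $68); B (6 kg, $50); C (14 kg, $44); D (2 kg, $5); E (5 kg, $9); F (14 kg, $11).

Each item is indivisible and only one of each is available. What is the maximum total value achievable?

$123

Check high-value combinations within 20 kg:
- A+B+D: weight 12+6+2=20, value 68+50+5=123
- A+B: weight 12+6=18, value 68+50=118
- B+C: weight 6+14=20, value 50+44=94
- A+D+E: weight 12+2+5=19, value 68+5+9=82
Best: $123.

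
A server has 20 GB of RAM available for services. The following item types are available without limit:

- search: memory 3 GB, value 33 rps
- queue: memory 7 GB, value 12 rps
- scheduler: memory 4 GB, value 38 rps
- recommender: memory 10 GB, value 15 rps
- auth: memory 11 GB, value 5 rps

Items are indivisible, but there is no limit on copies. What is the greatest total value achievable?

208 rps

Best value-per-unit is search at 33/3; filling with it alone gives 6×33 = 198.
Optimal mix: 4×search + 2×scheduler → memory 20, value 208.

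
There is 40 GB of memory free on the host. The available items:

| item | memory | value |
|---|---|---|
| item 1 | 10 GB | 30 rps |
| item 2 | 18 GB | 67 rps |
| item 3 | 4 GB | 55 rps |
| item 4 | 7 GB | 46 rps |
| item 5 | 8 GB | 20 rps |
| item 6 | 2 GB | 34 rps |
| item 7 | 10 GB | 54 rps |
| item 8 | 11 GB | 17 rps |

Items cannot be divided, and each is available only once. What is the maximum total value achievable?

Check high-value combinations within 40 GB:
- item 2+item 3+item 4+item 5+item 6: memory 18+4+7+8+2=39, value 67+55+46+20+34=222
- item 2+item 3+item 4+item 7: memory 18+4+7+10=39, value 67+55+46+54=222
- item 1+item 3+item 4+item 6+item 7: memory 10+4+7+2+10=33, value 30+55+46+34+54=219
Best: 222 rps.

222 rps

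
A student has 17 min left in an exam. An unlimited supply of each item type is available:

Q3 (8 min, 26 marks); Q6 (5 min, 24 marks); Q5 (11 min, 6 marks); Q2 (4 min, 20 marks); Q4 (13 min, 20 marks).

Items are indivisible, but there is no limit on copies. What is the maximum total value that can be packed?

84 marks

Best value-per-unit is Q2 at 20/4; filling with it alone gives 4×20 = 80.
Optimal mix: 1×Q6 + 3×Q2 → time 17, value 84.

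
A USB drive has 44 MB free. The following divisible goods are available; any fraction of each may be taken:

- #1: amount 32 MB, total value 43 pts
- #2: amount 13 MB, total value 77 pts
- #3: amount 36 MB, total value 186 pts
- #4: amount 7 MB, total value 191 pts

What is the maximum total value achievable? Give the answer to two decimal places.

392.00

Take in order of value per unit:
- #4 (191/7 per unit): all 7 → value 191, running total 191.00
- #2 (77/13 per unit): all 13 → value 77, running total 268.00
- #3 (186/36 per unit): 24 of 36 → value 24×186/36 = 124.0000, running total 392.00
Total 392.00.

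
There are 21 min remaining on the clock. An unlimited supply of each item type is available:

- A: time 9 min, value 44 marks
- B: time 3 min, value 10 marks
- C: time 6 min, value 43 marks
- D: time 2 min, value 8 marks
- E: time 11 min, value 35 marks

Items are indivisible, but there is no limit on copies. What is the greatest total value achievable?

Best value-per-unit is C at 43/6; filling with it alone gives 3×43 = 129.
Optimal mix: 1×B + 3×C → time 21, value 139.

139 marks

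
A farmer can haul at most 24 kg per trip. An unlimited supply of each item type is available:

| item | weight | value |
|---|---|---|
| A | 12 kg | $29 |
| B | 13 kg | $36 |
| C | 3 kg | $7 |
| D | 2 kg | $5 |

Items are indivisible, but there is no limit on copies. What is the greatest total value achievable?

$63

Best value-per-unit is B at 36/13; filling with it alone gives 1×36 = 36.
Optimal mix: 1×B + 1×C + 4×D → weight 24, value 63.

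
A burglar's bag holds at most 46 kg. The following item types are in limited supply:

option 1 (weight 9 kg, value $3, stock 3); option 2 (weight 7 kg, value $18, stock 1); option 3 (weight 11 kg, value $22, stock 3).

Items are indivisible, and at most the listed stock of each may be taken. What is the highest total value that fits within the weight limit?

$84

Best selections within weight 46 and stock limits:
- 1×option 2 + 3×option 3: weight 40, value 84
- 1×option 1 + 3×option 3: weight 42, value 69
- 3×option 3: weight 33, value 66
- 1×option 1 + 1×option 2 + 2×option 3: weight 38, value 65
Best: $84.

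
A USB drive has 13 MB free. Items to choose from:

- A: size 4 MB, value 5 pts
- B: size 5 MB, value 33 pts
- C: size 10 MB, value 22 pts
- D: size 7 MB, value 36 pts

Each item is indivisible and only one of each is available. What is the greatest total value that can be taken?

Check high-value combinations within 13 MB:
- B+D: size 5+7=12, value 33+36=69
- A+D: size 4+7=11, value 5+36=41
- A+B: size 4+5=9, value 5+33=38
- D: size 7, value 36
Best: 69 pts.

69 pts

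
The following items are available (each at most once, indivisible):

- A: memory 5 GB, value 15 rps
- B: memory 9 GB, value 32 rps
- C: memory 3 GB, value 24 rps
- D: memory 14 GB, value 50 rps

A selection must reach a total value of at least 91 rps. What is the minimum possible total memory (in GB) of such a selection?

Subsets with value ≥ 91, sorted by total memory:
- B+C+D: memory 26, value 106
- A+B+D: memory 28, value 97
- A+B+C+D: memory 31, value 121
Minimum memory: 26 GB.

26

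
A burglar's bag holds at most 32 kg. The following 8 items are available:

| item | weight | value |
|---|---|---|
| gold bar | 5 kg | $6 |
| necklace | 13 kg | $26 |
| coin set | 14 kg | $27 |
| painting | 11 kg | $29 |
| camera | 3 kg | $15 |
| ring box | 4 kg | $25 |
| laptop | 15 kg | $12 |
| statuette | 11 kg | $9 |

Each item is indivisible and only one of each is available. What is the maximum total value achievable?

Check high-value combinations within 32 kg:
- coin set+painting+camera+ring box: weight 14+11+3+4=32, value 27+29+15+25=96
- necklace+painting+camera+ring box: weight 13+11+3+4=31, value 26+29+15+25=95
- coin set+painting+ring box: weight 14+11+4=29, value 27+29+25=81
Best: $96.

$96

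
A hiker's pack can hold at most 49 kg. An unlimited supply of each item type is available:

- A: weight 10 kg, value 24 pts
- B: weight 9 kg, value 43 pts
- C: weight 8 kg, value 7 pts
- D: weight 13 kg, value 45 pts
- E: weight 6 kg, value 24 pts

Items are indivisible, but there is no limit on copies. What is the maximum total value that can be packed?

220 pts

Best value-per-unit is B at 43/9; filling with it alone gives 5×43 = 215.
Optimal mix: 4×B + 2×E → weight 48, value 220.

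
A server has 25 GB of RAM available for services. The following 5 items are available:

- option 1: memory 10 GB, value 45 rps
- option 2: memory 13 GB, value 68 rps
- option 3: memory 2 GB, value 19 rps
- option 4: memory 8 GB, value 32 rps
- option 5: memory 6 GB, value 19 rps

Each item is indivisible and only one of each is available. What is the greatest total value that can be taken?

132 rps

Check high-value combinations within 25 GB:
- option 1+option 2+option 3: memory 10+13+2=25, value 45+68+19=132
- option 2+option 3+option 4: memory 13+2+8=23, value 68+19+32=119
- option 1+option 2: memory 10+13=23, value 45+68=113
- option 2+option 3+option 5: memory 13+2+6=21, value 68+19+19=106
- option 2+option 4: memory 13+8=21, value 68+32=100
Best: 132 rps.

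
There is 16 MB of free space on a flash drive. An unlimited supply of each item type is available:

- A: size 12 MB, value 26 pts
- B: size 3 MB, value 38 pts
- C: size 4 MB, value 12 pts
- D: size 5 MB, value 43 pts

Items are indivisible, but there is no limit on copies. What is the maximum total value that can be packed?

190 pts

Best value-per-unit is B at 38/3, and filling with it alone uses size 5×3=15. No mix of the others beats 5×38 = 190.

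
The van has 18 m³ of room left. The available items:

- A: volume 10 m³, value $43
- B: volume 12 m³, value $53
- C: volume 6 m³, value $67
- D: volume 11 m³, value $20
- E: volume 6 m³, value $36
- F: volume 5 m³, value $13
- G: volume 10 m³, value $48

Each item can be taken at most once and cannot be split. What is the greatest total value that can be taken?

Check high-value combinations within 18 m³:
- B+C: volume 12+6=18, value 53+67=120
- C+E+F: volume 6+6+5=17, value 67+36+13=116
- C+G: volume 6+10=16, value 67+48=115
Best: $120.

$120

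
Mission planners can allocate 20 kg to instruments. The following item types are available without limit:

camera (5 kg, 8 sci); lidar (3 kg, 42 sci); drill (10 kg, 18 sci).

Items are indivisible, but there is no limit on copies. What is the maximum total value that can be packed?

Best value-per-unit is lidar at 42/3, and filling with it alone uses mass 6×3=18. No mix of the others beats 6×42 = 252.

252 sci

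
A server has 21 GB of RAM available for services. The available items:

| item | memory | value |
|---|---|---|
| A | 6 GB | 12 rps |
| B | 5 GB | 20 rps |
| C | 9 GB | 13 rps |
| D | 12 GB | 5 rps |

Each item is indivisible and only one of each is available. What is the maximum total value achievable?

45 rps

Check high-value combinations within 21 GB:
- A+B+C: memory 6+5+9=20, value 12+20+13=45
- B+C: memory 5+9=14, value 20+13=33
- A+B: memory 6+5=11, value 12+20=32
- A+C: memory 6+9=15, value 12+13=25
Best: 45 rps.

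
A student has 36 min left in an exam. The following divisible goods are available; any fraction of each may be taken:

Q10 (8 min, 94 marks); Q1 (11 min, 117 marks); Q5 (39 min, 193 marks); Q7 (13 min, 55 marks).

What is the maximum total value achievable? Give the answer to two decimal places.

Take in order of value per unit:
- Q10 (94/8 per unit): all 8 → value 94, running total 94.00
- Q1 (117/11 per unit): all 11 → value 117, running total 211.00
- Q5 (193/39 per unit): 17 of 39 → value 17×193/39 = 84.1282, running total 295.13
Total 295.13.

295.13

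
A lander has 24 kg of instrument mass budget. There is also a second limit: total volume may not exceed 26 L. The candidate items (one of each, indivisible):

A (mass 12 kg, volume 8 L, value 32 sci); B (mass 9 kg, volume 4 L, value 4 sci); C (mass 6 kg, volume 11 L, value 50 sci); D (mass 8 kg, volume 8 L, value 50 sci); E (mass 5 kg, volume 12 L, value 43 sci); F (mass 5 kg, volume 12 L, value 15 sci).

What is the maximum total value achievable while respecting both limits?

Feasible sets respecting both limits:
- B+C+D: mass 23, volume 23, value 104
- C+D: mass 14, volume 19, value 100
- B+D+E: mass 22, volume 24, value 97
- C+E: mass 11, volume 23, value 93
Best: 104 sci.

104 sci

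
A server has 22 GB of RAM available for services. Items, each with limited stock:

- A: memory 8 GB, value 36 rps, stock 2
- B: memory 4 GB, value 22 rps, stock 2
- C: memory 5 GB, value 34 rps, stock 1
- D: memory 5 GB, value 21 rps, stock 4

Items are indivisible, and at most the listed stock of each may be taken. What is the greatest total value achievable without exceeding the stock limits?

114 rps

Best selections within memory 22 and stock limits:
- 1×A + 2×B + 1×C: memory 21, value 114
- 1×A + 1×B + 1×C + 1×D: memory 22, value 113
- 2×A + 1×C: memory 21, value 106
- 1×A + 2×B + 1×D: memory 21, value 101
Best: 114 rps.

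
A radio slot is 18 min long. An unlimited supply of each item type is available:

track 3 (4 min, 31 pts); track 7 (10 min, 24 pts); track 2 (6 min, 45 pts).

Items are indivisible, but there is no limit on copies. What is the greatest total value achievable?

138 pts

Best value-per-unit is track 3 at 31/4; filling with it alone gives 4×31 = 124.
Optimal mix: 3×track 3 + 1×track 2 → duration 18, value 138.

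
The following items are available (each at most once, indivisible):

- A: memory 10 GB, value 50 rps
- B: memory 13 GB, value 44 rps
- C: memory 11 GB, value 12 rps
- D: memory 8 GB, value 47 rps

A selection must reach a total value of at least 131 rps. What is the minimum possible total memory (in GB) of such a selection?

31

Subsets with value ≥ 131, sorted by total memory:
- A+B+D: memory 31, value 141
- A+B+C+D: memory 42, value 153
Minimum memory: 31 GB.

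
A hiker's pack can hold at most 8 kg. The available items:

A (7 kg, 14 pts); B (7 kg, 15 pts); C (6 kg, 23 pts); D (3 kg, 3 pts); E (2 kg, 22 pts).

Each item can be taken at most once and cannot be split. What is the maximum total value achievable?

45 pts

Check high-value combinations within 8 kg:
- C+E: weight 6+2=8, value 23+22=45
- D+E: weight 3+2=5, value 3+22=25
- C: weight 6, value 23
Best: 45 pts.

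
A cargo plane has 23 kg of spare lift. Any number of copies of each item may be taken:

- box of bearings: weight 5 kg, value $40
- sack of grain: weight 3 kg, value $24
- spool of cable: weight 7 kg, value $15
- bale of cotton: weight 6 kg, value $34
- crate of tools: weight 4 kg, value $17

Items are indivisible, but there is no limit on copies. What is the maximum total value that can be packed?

Best value-per-unit is box of bearings at 40/5; filling with it alone gives 4×40 = 160.
Optimal mix: 4×box of bearings + 1×sack of grain → weight 23, value 184.

$184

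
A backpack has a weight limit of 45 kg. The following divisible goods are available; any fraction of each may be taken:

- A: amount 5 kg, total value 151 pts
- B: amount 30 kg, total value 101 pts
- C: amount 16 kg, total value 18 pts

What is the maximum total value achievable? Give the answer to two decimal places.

263.25

Take in order of value per unit:
- A (151/5 per unit): all 5 → value 151, running total 151.00
- B (101/30 per unit): all 30 → value 101, running total 252.00
- C (18/16 per unit): 10 of 16 → value 10×18/16 = 11.2500, running total 263.25
Total 263.25.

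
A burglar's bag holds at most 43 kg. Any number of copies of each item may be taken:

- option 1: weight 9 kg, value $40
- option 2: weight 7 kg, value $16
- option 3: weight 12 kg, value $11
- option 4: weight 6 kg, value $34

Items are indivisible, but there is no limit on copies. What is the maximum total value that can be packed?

$238

Best value-per-unit is option 4 at 34/6, and filling with it alone uses weight 7×6=42. No mix of the others beats 7×34 = 238.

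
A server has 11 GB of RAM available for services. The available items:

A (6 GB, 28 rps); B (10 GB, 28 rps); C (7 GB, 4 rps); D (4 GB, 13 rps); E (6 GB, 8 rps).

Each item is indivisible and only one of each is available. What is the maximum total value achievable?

Check high-value combinations within 11 GB:
- A+D: memory 6+4=10, value 28+13=41
- A: memory 6, value 28
- B: memory 10, value 28
- D+E: memory 4+6=10, value 13+8=21
Best: 41 rps.

41 rps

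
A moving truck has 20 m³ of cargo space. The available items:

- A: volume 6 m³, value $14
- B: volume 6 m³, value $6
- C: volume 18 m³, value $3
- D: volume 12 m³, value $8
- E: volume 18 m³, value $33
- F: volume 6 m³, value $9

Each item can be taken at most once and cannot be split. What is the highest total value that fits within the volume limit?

Check high-value combinations within 20 m³:
- E: volume 18, value 33
- A+B+F: volume 6+6+6=18, value 14+6+9=29
- A+F: volume 6+6=12, value 14+9=23
Best: $33.

$33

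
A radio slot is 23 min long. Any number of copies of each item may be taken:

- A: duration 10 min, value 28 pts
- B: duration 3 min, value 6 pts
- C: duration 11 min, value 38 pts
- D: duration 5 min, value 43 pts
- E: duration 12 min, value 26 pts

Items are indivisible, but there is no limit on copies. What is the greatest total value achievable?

178 pts

Best value-per-unit is D at 43/5; filling with it alone gives 4×43 = 172.
Optimal mix: 1×B + 4×D → duration 23, value 178.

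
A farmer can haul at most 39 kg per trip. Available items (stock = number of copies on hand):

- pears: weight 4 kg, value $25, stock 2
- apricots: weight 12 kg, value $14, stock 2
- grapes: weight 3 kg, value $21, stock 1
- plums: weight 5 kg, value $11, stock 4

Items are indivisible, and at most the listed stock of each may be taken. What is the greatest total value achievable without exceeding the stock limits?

$118

Best selections within weight 39 and stock limits:
- 2×pears + 1×apricots + 1×grapes + 3×plums: weight 38, value 118
- 2×pears + 1×grapes + 4×plums: weight 31, value 115
- 2×pears + 1×apricots + 1×grapes + 2×plums: weight 33, value 107
Best: $118.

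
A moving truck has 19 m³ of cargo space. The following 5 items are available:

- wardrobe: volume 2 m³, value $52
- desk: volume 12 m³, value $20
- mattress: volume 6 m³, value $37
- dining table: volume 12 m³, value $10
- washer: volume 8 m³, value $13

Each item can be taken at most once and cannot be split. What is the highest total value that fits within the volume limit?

Check high-value combinations within 19 m³:
- wardrobe+mattress+washer: volume 2+6+8=16, value 52+37+13=102
- wardrobe+mattress: volume 2+6=8, value 52+37=89
- wardrobe+desk: volume 2+12=14, value 52+20=72
Best: $102.

$102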